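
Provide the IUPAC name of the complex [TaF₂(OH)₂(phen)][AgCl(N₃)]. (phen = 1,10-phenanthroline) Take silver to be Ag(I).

Ag is given as +1; the anion's ligand charges sum to -2, so the complex anion is 1−.
A 1:1 salt means the cation carries the equal and opposite charge, 1+.
Cation: ligand charges sum to -4; for the ion to be 1+, Ta = +5.

difluorodihydroxo(1,10-phenanthroline)tantalum(V) azidochloroargentate(I)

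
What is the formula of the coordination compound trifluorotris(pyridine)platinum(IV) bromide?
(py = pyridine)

[PtF3(py)3]Br

Ligands: 3 fluoro (F, -1), 3 pyridine (py, neutral). Ligand charge sum = -3.
With Pt in oxidation state +4, the complex ion is [Pt...]^1+.
Charge balance with bromide (-1) requires 1 complex ion per 1 bromide.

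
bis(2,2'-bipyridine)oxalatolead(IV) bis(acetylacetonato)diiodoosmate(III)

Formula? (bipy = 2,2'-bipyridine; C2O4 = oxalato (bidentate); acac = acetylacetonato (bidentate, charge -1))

Cation [Pb…]: ligand charges -2, Pb(IV) ⇒ ion charge 2+.
Anion [Os…]: ligand charges -4, Os(III) ⇒ ion charge 1−.

[Pb(bipy)2(C2O4)][Os(acac)2I2]2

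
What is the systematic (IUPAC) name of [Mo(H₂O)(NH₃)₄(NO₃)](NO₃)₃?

The 3 nitrate counter-ions carry a total charge of -3, so each complex ion is 3+.
Ligand charges: 4×ammine (neutral), 1×aqua (neutral), 1×nitrato (-1 each); total -1. So Mo + (-1) = 3+, giving Mo = +4.
Ligands are named alphabetically: ammine before aqua before nitrato.

tetraammineaquanitratomolybdenum(IV) nitrate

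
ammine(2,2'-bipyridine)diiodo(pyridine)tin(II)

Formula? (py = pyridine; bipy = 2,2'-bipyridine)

Ligands: 2 iodo (I, -1), 1 ammine (NH3, neutral), 1 pyridine (py, neutral), 1 2,2'-bipyridine (bipy, neutral). Ligand charge sum = -2.
With Sn in oxidation state +2, the complex ion is [Sn...].

[Sn(bipy)I2(NH3)(py)]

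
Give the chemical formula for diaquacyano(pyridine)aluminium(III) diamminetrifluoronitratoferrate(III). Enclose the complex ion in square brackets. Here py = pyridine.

[Al(CN)(H2O)2(py)][FeF3(NH3)2(NO3)]2

Cation [Al…]: ligand charges -1, Al(III) ⇒ ion charge 2+.
Anion [Fe…]: ligand charges -4, Fe(III) ⇒ ion charge 1−.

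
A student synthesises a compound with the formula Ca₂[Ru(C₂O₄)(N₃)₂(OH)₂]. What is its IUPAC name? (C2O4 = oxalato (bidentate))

calcium diazidodihydroxooxalatoruthenate(II)

The 2 calcium counter-ions carry a total charge of +4, so each complex ion is 4−.
Ligand charges: 1×oxalato (-2 each), 2×hydroxo (-1 each), 2×azido (-1 each); total -6. So Ru + (-6) = 4−, giving Ru = +2.
Ligands are named alphabetically: azido before hydroxo before oxalato.
The complex ion is anionic, so ruthenium takes the -ate form ruthenate(II).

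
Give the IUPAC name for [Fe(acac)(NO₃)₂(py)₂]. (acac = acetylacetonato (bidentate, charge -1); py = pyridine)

There is no counter-ion, so the complex is neutral overall.
Ligand charges: 2×nitrato (-1 each), 1×acetylacetonato (-1 each), 2×pyridine (neutral); total -3. So Fe + (-3) = 0, giving Fe = +3.
Ligands are named alphabetically: acetylacetonato before nitrato before pyridine.

(acetylacetonato)dinitratobis(pyridine)iron(III)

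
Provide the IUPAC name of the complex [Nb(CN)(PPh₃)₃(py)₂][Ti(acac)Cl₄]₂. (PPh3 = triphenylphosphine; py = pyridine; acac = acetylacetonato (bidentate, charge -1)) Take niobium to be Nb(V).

Both ions are complex: the cation is named first with the plain metal name, the anion second with the -ate form; each ion's ligands are alphabetised independently.
Nb is given as +5; the cation's ligand charges sum to -1, so the complex cation is 4+.
With 2 anions per cation, each anion must be 4/2 = 2−.
Anion: ligand charges sum to -5; for the ion to be 2−, Ti = +3.

cyanobis(pyridine)tris(triphenylphosphine)niobium(V) (acetylacetonato)tetrachlorotitanate(III)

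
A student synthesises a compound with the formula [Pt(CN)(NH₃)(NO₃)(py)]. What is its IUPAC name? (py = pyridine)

There is no counter-ion, so the complex is neutral overall.
Ligand charges: 1×nitrato (-1 each), 1×cyano (-1 each), 1×pyridine (neutral), 1×ammine (neutral); total -2. So Pt + (-2) = 0, giving Pt = +2.
Ligands are named alphabetically: ammine before cyano before nitrato before pyridine.

amminecyanonitrato(pyridine)platinum(II)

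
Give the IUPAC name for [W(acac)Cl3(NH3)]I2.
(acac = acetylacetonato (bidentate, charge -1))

The 2 iodide counter-ions carry a total charge of -2, so each complex ion is 2+.
Ligand charges: 1×ammine (neutral), 1×acetylacetonato (-1 each), 3×chloro (-1 each); total -4. So W + (-4) = 2+, giving W = +6.
Ligands are named alphabetically: acetylacetonato before ammine before chloro.

(acetylacetonato)amminetrichlorotungsten(VI) iodide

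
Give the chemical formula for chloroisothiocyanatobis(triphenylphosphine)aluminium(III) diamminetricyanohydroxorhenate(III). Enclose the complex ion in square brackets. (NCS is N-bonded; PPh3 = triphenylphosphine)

[AlCl(NCS)(PPh3)2][Re(CN)3(NH3)2(OH)]

Cation [Al…]: ligand charges -2, Al(III) ⇒ ion charge 1+.
Anion [Re…]: ligand charges -4, Re(III) ⇒ ion charge 1−.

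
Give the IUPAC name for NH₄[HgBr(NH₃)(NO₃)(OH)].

The 1 ammonium counter-ion carries a total charge of +1, so each complex ion is 1−.
Ligand charges: 1×hydroxo (-1 each), 1×bromo (-1 each), 1×ammine (neutral), 1×nitrato (-1 each); total -3. So Hg + (-3) = 1−, giving Hg = +2.
Ligands are named alphabetically: ammine before bromo before hydroxo before nitrato.
The complex ion is anionic, so mercury takes the -ate form mercurate(II).

ammonium amminebromohydroxonitratomercurate(II)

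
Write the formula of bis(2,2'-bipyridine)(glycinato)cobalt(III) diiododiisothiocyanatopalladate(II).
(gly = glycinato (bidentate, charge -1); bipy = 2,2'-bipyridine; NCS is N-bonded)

Cation [Co…]: ligand charges -1, Co(III) ⇒ ion charge 2+.
Anion [Pd…]: ligand charges -4, Pd(II) ⇒ ion charge 2−.

[Co(bipy)2(gly)][PdI2(NCS)2]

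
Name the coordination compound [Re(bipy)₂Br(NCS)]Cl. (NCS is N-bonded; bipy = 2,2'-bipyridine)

bis(2,2'-bipyridine)bromoisothiocyanatorhenium(III) chloride

The 1 chloride counter-ion carries a total charge of -1, so each complex ion is 1+.
Ligand charges: 1×isothiocyanato (-1 each), 2×2,2'-bipyridine (neutral), 1×bromo (-1 each); total -2. So Re + (-2) = 1+, giving Re = +3.
Ligands are named alphabetically: bipyridine before bromo before isothiocyanato.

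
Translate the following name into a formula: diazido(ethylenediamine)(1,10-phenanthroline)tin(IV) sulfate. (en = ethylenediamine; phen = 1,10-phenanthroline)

[Sn(en)(N3)2(phen)]SO4

Ligands: 1 ethylenediamine (en, neutral), 2 azido (N3, -1), 1 1,10-phenanthroline (phen, neutral). Ligand charge sum = -2.
With Sn in oxidation state +4, the complex ion is [Sn...]^2+.
Charge balance with sulfate (-2) requires 1 complex ion per 1 sulfate.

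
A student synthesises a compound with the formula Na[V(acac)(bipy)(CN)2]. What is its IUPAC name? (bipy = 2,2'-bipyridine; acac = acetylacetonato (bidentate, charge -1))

The 1 sodium counter-ion carries a total charge of +1, so each complex ion is 1−.
Ligand charges: 2×cyano (-1 each), 1×2,2'-bipyridine (neutral), 1×acetylacetonato (-1 each); total -3. So V + (-3) = 1−, giving V = +2.
Ligands are named alphabetically: acetylacetonato before bipyridine before cyano.
The complex ion is anionic, so vanadium takes the -ate form vanadate(II).

sodium (acetylacetonato)(2,2'-bipyridine)dicyanovanadate(II)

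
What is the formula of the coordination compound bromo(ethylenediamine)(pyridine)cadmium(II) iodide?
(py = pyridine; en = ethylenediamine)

[CdBr(en)(py)]I

Ligands: 1 pyridine (py, neutral), 1 bromo (Br, -1), 1 ethylenediamine (en, neutral). Ligand charge sum = -1.
With Cd in oxidation state +2, the complex ion is [Cd...]^1+.
Charge balance with iodide (-1) requires 1 complex ion per 1 iodide.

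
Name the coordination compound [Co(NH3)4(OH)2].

There is no counter-ion, so the complex is neutral overall.
Ligand charges: 4×ammine (neutral), 2×hydroxo (-1 each); total -2. So Co + (-2) = 0, giving Co = +2.
Ligands are named alphabetically: ammine before hydroxo.

tetraamminedihydroxocobalt(II)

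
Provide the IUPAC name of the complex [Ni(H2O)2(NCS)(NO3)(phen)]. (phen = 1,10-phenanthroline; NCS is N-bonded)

There is no counter-ion, so the complex is neutral overall.
Ligand charges: 1×1,10-phenanthroline (neutral), 2×aqua (neutral), 1×isothiocyanato (-1 each), 1×nitrato (-1 each); total -2. So Ni + (-2) = 0, giving Ni = +2.
Ligands are named alphabetically: aqua before isothiocyanato before nitrato before phenanthroline.

diaquaisothiocyanatonitrato(1,10-phenanthroline)nickel(II)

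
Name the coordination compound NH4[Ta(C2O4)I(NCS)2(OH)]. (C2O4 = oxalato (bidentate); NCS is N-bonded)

ammonium hydroxoiododiisothiocyanatooxalatotantalate(V)

The 1 ammonium counter-ion carries a total charge of +1, so each complex ion is 1−.
Ligand charges: 1×oxalato (-2 each), 1×iodo (-1 each), 1×hydroxo (-1 each), 2×isothiocyanato (-1 each); total -6. So Ta + (-6) = 1−, giving Ta = +5.
The complex ion is anionic, so tantalum takes the -ate form tantalate(V).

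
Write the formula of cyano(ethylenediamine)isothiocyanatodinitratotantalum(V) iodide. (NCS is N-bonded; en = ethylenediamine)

Ligands: 1 isothiocyanato (NCS, -1), 1 ethylenediamine (en, neutral), 2 nitrato (NO3, -1), 1 cyano (CN, -1). Ligand charge sum = -4.
Charge balance with iodide (-1) requires 1 complex ion per 1 iodide.

[Ta(CN)(en)(NCS)(NO3)2]I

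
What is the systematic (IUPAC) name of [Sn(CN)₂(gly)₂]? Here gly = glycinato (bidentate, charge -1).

There is no counter-ion, so the complex is neutral overall.
Ligand charges: 2×glycinato (-1 each), 2×cyano (-1 each); total -4. So Sn + (-4) = 0, giving Sn = +4.
Ligands are named alphabetically: cyano before glycinato.

dicyanobis(glycinato)tin(IV)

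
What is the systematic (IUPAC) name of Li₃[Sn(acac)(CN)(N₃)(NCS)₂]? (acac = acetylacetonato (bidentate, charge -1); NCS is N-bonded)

lithium (acetylacetonato)azidocyanodiisothiocyanatostannate(II)

The 3 lithium counter-ions carry a total charge of +3, so each complex ion is 3−.
Ligand charges: 1×cyano (-1 each), 1×azido (-1 each), 1×acetylacetonato (-1 each), 2×isothiocyanato (-1 each); total -5. So Sn + (-5) = 3−, giving Sn = +2.
Ligands are named alphabetically: acetylacetonato before azido before cyano before isothiocyanato.
The complex ion is anionic, so tin takes the -ate form stannate(II).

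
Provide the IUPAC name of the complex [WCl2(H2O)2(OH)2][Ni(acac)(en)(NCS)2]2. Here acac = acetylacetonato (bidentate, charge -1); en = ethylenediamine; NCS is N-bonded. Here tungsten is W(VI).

Both ions are complex: the cation is named first with the plain metal name, the anion second with the -ate form; each ion's ligands are alphabetised independently.
W is given as +6; the cation's ligand charges sum to -4, so the complex cation is 2+.
With 2 anions per cation, each anion must be 2/2 = 1−.
Anion: ligand charges sum to -3; for the ion to be 1−, Ni = +2.

diaquadichlorodihydroxotungsten(VI) (acetylacetonato)(ethylenediamine)diisothiocyanatonickelate(II)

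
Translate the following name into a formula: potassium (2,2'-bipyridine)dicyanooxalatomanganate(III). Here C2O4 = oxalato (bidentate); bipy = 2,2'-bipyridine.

K[Mn(bipy)(C2O4)(CN)2]

Ligands: 2 cyano (CN, -1), 1 oxalato (C2O4, -2), 1 2,2'-bipyridine (bipy, neutral). Ligand charge sum = -4.
Charge balance with potassium (+1) requires 1 complex ion per 1 potassium.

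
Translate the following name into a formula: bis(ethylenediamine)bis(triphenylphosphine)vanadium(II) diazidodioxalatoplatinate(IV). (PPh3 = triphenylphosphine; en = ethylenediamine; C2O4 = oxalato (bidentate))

[V(en)2(PPh3)2][Pt(C2O4)2(N3)2]

Cation [V…]: ligand charges 0, V(II) ⇒ ion charge 2+.
Anion [Pt…]: ligand charges -6, Pt(IV) ⇒ ion charge 2−.
One 2+ cation balances one 2− anion.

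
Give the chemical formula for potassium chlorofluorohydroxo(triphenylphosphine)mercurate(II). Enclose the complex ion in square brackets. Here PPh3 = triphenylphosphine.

K[HgClF(OH)(PPh3)]

Ligands: 1 hydroxo (OH, -1), 1 fluoro (F, -1), 1 triphenylphosphine (PPh3, neutral), 1 chloro (Cl, -1). Ligand charge sum = -3.
With Hg in oxidation state +2, the complex ion is [Hg...]^1−.
Charge balance with potassium (+1) requires 1 complex ion per 1 potassium.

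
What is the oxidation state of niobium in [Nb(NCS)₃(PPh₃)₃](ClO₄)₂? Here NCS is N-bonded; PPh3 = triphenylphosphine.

+5

2 perchlorate outside the brackets (-1 each) → the complex ion is 2+.
Ligand charges: 3×NCS = -3; 3×PPh3 neutral; sum -3.
Nb + (-3) = 2+ ⇒ Nb is +5.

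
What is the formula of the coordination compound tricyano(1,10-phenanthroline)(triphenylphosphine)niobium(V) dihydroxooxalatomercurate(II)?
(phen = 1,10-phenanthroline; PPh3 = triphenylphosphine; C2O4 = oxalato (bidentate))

[Nb(CN)3(phen)(PPh3)][Hg(C2O4)(OH)2]

Cation [Nb…]: ligand charges -3, Nb(V) ⇒ ion charge 2+.
Anion [Hg…]: ligand charges -4, Hg(II) ⇒ ion charge 2−.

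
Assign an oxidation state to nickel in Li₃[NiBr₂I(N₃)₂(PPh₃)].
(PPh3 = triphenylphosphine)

3 lithium outside the brackets (+1 each) → the complex ion is 3−.
Ligand charges: 1×I = -1; 2×Br = -2; 2×N3 = -2; 1×PPh3 neutral; sum -5.
Ni + (-5) = 3− ⇒ Ni is +2.

+2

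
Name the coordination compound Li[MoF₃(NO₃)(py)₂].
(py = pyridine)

The 1 lithium counter-ion carries a total charge of +1, so each complex ion is 1−.
Ligand charges: 1×nitrato (-1 each), 2×pyridine (neutral), 3×fluoro (-1 each); total -4. So Mo + (-4) = 1−, giving Mo = +3.
Ligands are named alphabetically: fluoro before nitrato before pyridine.
The complex ion is anionic, so molybdenum takes the -ate form molybdate(III).

lithium trifluoronitratobis(pyridine)molybdate(III)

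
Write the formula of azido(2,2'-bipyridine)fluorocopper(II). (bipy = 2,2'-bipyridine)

Ligands: 1 fluoro (F, -1), 1 2,2'-bipyridine (bipy, neutral), 1 azido (N3, -1). Ligand charge sum = -2.
With Cu in oxidation state +2, the complex ion is [Cu...].

[Cu(bipy)F(N3)]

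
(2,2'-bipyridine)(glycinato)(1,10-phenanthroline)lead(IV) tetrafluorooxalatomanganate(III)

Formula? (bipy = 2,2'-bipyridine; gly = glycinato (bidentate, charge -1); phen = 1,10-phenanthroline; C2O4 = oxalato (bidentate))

Cation [Pb…]: ligand charges -1, Pb(IV) ⇒ ion charge 3+.
Anion [Mn…]: ligand charges -6, Mn(III) ⇒ ion charge 3−.
One 3+ cation balances one 3− anion.

[Pb(bipy)(gly)(phen)][Mn(C2O4)F4]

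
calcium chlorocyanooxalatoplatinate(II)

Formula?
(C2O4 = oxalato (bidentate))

Ca[Pt(C2O4)Cl(CN)]

Ligands: 1 chloro (Cl, -1), 1 cyano (CN, -1), 1 oxalato (C2O4, -2). Ligand charge sum = -4.
With Pt in oxidation state +2, the complex ion is [Pt...]^2−.
Charge balance with calcium (+2) requires 1 complex ion per 1 calcium.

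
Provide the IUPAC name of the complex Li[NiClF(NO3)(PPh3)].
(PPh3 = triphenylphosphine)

The 1 lithium counter-ion carries a total charge of +1, so each complex ion is 1−.
Ligand charges: 1×chloro (-1 each), 1×nitrato (-1 each), 1×fluoro (-1 each), 1×triphenylphosphine (neutral); total -3. So Ni + (-3) = 1−, giving Ni = +2.
The complex ion is anionic, so nickel takes the -ate form nickelate(II).

lithium chlorofluoronitrato(triphenylphosphine)nickelate(II)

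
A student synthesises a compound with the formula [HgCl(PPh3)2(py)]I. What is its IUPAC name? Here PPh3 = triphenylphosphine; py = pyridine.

chloro(pyridine)bis(triphenylphosphine)mercury(II) iodide

The 1 iodide counter-ion carries a total charge of -1, so each complex ion is 1+.
Ligand charges: 1×chloro (-1 each), 2×triphenylphosphine (neutral), 1×pyridine (neutral); total -1. So Hg + (-1) = 1+, giving Hg = +2.
Ligands are named alphabetically: chloro before pyridine before triphenylphosphine.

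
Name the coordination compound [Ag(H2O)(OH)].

aquahydroxosilver(I)

There is no counter-ion, so the complex is neutral overall.
Ligand charges: 1×hydroxo (-1 each), 1×aqua (neutral); total -1. So Ag + (-1) = 0, giving Ag = +1.
Ligands are named alphabetically: aqua before hydroxo.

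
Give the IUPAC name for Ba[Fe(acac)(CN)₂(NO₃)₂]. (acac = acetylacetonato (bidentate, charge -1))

The 1 barium counter-ion carries a total charge of +2, so each complex ion is 2−.
Ligand charges: 2×cyano (-1 each), 1×acetylacetonato (-1 each), 2×nitrato (-1 each); total -5. So Fe + (-5) = 2−, giving Fe = +3.
The complex ion is anionic, so iron takes the -ate form ferrate(III).

barium (acetylacetonato)dicyanodinitratoferrate(III)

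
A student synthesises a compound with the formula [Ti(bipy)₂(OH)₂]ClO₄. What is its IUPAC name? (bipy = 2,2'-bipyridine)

bis(2,2'-bipyridine)dihydroxotitanium(III) perchlorate

The 1 perchlorate counter-ion carries a total charge of -1, so each complex ion is 1+.
Ligand charges: 2×hydroxo (-1 each), 2×2,2'-bipyridine (neutral); total -2. So Ti + (-2) = 1+, giving Ti = +3.
Ligands are named alphabetically: bipyridine before hydroxo.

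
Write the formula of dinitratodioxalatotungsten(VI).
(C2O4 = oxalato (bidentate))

Ligands: 2 nitrato (NO3, -1), 2 oxalato (C2O4, -2). Ligand charge sum = -6.
With W in oxidation state +6, the complex ion is [W...].

[W(C2O4)2(NO3)2]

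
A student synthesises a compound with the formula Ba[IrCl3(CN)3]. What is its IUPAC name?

barium trichlorotricyanoiridate(IV)

The 1 barium counter-ion carries a total charge of +2, so each complex ion is 2−.
Ligand charges: 3×chloro (-1 each), 3×cyano (-1 each); total -6. So Ir + (-6) = 2−, giving Ir = +4.
Ligands are named alphabetically: chloro before cyano.
The complex ion is anionic, so iridium takes the -ate form iridate(IV).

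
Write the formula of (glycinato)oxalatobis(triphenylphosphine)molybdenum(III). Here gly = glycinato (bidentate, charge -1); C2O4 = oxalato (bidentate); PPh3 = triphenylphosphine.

Ligands: 1 glycinato (gly, -1), 1 oxalato (C2O4, -2), 2 triphenylphosphine (PPh3, neutral). Ligand charge sum = -3.
With Mo in oxidation state +3, the complex ion is [Mo...].

[Mo(C2O4)(gly)(PPh3)2]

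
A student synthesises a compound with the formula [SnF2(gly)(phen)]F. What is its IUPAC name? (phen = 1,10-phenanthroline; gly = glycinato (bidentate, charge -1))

difluoro(glycinato)(1,10-phenanthroline)tin(IV) fluoride

The 1 fluoride counter-ion carries a total charge of -1, so each complex ion is 1+.
Ligand charges: 1×1,10-phenanthroline (neutral), 2×fluoro (-1 each), 1×glycinato (-1 each); total -3. So Sn + (-3) = 1+, giving Sn = +4.
Ligands are named alphabetically: fluoro before glycinato before phenanthroline.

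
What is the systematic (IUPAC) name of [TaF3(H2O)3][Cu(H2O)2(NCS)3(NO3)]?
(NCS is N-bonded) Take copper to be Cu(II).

Cu is given as +2; the anion's ligand charges sum to -4, so the complex anion is 2−.
A 1:1 salt means the cation carries the equal and opposite charge, 2+.
Cation: ligand charges sum to -3; for the ion to be 2+, Ta = +5.

triaquatrifluorotantalum(V) diaquatriisothiocyanatonitratocuprate(II)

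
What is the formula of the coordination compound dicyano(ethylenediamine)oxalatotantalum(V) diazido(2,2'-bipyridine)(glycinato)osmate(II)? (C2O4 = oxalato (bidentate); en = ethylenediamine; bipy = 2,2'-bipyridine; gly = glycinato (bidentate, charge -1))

[Ta(C2O4)(CN)2(en)][Os(bipy)(gly)(N3)2]

Cation [Ta…]: ligand charges -4, Ta(V) ⇒ ion charge 1+.
Anion [Os…]: ligand charges -3, Os(II) ⇒ ion charge 1−.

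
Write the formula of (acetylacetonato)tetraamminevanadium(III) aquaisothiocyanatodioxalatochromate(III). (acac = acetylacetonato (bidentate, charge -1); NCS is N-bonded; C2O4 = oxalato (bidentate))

Cation [V…]: ligand charges -1, V(III) ⇒ ion charge 2+.
Anion [Cr…]: ligand charges -5, Cr(III) ⇒ ion charge 2−.

[V(acac)(NH3)4][Cr(C2O4)2(H2O)(NCS)]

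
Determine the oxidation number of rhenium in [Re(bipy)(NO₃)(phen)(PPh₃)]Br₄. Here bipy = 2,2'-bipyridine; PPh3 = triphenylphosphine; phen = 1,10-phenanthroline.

4 bromide outside the brackets (-1 each) → the complex ion is 4+.
Ligand charges: 1×NO3 = -1; 1×bipy neutral; 1×PPh3 neutral; 1×phen neutral; sum -1.
Re + (-1) = 4+ ⇒ Re is +5.

+5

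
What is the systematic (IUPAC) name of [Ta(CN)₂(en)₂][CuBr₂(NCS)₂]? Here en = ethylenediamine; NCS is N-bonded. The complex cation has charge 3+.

dicyanobis(ethylenediamine)tantalum(V) dibromodiisothiocyanatocuprate(I)

The complex cation is given as 3+; its ligand charges sum to -2, so Ta = +5.
A 1:1 salt means the anion carries the equal and opposite charge, 3−.
Anion: ligand charges sum to -4; for the ion to be 3−, Cu = +1.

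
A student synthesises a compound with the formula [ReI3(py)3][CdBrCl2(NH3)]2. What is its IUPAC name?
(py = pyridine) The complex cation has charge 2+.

triiodotris(pyridine)rhenium(V) amminebromodichlorocadmate(II)

The complex cation is given as 2+; its ligand charges sum to -3, so Re = +5.
With 2 anions per cation, each anion must be 2/2 = 1−.
Anion: ligand charges sum to -3; for the ion to be 1−, Cd = +2.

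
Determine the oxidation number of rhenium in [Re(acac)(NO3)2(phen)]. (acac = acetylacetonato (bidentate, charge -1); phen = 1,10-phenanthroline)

No counter-ion: the bracketed complex is neutral.
Ligand charges: 2×NO3 = -2; 1×acac = -1; 1×phen neutral; sum -3.
Re + (-3) = 0 ⇒ Re is +3.

+3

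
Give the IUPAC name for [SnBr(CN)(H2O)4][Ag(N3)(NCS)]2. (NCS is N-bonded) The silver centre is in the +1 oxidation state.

Both ions are complex: the cation is named first with the plain metal name, the anion second with the -ate form; each ion's ligands are alphabetised independently.
Ag is given as +1; the anion's ligand charges sum to -2, so the complex anion is 1−.
With 2 anions per cation, the cation must be 2×1 = 2+.
Cation: ligand charges sum to -2; for the ion to be 2+, Sn = +4.

tetraaquabromocyanotin(IV) azidoisothiocyanatoargentate(I)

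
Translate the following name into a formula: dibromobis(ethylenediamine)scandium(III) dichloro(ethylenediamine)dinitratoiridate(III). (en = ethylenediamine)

[ScBr2(en)2][IrCl2(en)(NO3)2]

Cation [Sc…]: ligand charges -2, Sc(III) ⇒ ion charge 1+.
Anion [Ir…]: ligand charges -4, Ir(III) ⇒ ion charge 1−.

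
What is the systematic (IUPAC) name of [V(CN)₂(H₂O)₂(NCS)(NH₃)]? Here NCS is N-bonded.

There is no counter-ion, so the complex is neutral overall.
Ligand charges: 1×isothiocyanato (-1 each), 1×ammine (neutral), 2×cyano (-1 each), 2×aqua (neutral); total -3. So V + (-3) = 0, giving V = +3.
Ligands are named alphabetically: ammine before aqua before cyano before isothiocyanato.

amminediaquadicyanoisothiocyanatovanadium(III)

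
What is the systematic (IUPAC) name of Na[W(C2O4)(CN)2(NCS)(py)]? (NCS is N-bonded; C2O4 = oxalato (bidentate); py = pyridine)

The 1 sodium counter-ion carries a total charge of +1, so each complex ion is 1−.
Ligand charges: 1×isothiocyanato (-1 each), 1×oxalato (-2 each), 1×pyridine (neutral), 2×cyano (-1 each); total -5. So W + (-5) = 1−, giving W = +4.
The complex ion is anionic, so tungsten takes the -ate form tungstate(IV).

sodium dicyanoisothiocyanatooxalato(pyridine)tungstate(IV)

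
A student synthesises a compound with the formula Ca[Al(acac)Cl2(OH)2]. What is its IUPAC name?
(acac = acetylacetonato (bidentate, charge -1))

The 1 calcium counter-ion carries a total charge of +2, so each complex ion is 2−.
Ligand charges: 2×hydroxo (-1 each), 1×acetylacetonato (-1 each), 2×chloro (-1 each); total -5. So Al + (-5) = 2−, giving Al = +3.
The complex ion is anionic, so aluminium takes the -ate form aluminate(III).

calcium (acetylacetonato)dichlorodihydroxoaluminate(III)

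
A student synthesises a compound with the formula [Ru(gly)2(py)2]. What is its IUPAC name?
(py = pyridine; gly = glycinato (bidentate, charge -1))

There is no counter-ion, so the complex is neutral overall.
Ligand charges: 2×pyridine (neutral), 2×glycinato (-1 each); total -2. So Ru + (-2) = 0, giving Ru = +2.
Ligands are named alphabetically: glycinato before pyridine.

bis(glycinato)bis(pyridine)ruthenium(II)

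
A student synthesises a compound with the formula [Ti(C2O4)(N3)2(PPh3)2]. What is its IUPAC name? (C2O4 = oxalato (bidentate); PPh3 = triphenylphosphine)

diazidooxalatobis(triphenylphosphine)titanium(IV)

There is no counter-ion, so the complex is neutral overall.
Ligand charges: 1×oxalato (-2 each), 2×triphenylphosphine (neutral), 2×azido (-1 each); total -4. So Ti + (-4) = 0, giving Ti = +4.
Ligands are named alphabetically: azido before oxalato before triphenylphosphine.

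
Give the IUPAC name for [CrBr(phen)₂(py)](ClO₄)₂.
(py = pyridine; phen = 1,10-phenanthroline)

bromobis(1,10-phenanthroline)(pyridine)chromium(III) perchlorate

The 2 perchlorate counter-ions carry a total charge of -2, so each complex ion is 2+.
Ligand charges: 1×pyridine (neutral), 1×bromo (-1 each), 2×1,10-phenanthroline (neutral); total -1. So Cr + (-1) = 2+, giving Cr = +3.
Ligands are named alphabetically: bromo before phenanthroline before pyridine.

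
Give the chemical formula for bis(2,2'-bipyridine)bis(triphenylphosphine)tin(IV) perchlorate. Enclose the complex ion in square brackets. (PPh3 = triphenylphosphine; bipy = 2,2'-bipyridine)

Ligands: 2 triphenylphosphine (PPh3, neutral), 2 2,2'-bipyridine (bipy, neutral). Ligand charge sum = 0.
Charge balance with perchlorate (-1) requires 1 complex ion per 4 perchlorate.

[Sn(bipy)2(PPh3)2](ClO4)4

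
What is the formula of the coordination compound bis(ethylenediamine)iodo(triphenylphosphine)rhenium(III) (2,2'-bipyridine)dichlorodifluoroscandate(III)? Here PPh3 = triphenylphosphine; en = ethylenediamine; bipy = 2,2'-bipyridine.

[Re(en)2I(PPh3)][Sc(bipy)Cl2F2]2

Cation [Re…]: ligand charges -1, Re(III) ⇒ ion charge 2+.
Anion [Sc…]: ligand charges -4, Sc(III) ⇒ ion charge 1−.
One 2+ cation requires 2 of the 1− anion.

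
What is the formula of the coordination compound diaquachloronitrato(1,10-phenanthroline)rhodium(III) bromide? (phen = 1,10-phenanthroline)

Ligands: 1 1,10-phenanthroline (phen, neutral), 2 aqua (H2O, neutral), 1 chloro (Cl, -1), 1 nitrato (NO3, -1). Ligand charge sum = -2.
Charge balance with bromide (-1) requires 1 complex ion per 1 bromide.

[RhCl(H2O)2(NO3)(phen)]Br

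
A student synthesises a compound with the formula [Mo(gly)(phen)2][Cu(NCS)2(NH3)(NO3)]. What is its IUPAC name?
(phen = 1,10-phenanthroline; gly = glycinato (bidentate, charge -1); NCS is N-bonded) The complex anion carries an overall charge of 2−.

(glycinato)bis(1,10-phenanthroline)molybdenum(III) amminediisothiocyanatonitratocuprate(I)

Both ions are complex: the cation is named first with the plain metal name, the anion second with the -ate form; each ion's ligands are alphabetised independently.
The complex anion is given as 2−; its ligand charges sum to -3, so Cu = +1.
A 1:1 salt means the cation carries the equal and opposite charge, 2+.
Cation: ligand charges sum to -1; for the ion to be 2+, Mo = +3.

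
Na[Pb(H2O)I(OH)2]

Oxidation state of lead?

+2

1 sodium outside the brackets (+1 each) → the complex ion is 1−.
Ligand charges: 2×OH = -2; 1×H2O neutral; 1×I = -1; sum -3.
Pb + (-3) = 1− ⇒ Pb is +2.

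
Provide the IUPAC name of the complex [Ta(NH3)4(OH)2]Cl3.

tetraamminedihydroxotantalum(V) chloride

The 3 chloride counter-ions carry a total charge of -3, so each complex ion is 3+.
Ligand charges: 4×ammine (neutral), 2×hydroxo (-1 each); total -2. So Ta + (-2) = 3+, giving Ta = +5.
Ligands are named alphabetically: ammine before hydroxo.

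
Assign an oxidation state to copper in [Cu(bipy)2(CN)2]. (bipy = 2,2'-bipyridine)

No counter-ion: the bracketed complex is neutral.
Ligand charges: 2×bipy neutral; 2×CN = -2; sum -2.
Cu + (-2) = 0 ⇒ Cu is +2.

+2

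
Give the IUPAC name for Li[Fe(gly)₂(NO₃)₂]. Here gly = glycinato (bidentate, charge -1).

The 1 lithium counter-ion carries a total charge of +1, so each complex ion is 1−.
Ligand charges: 2×nitrato (-1 each), 2×glycinato (-1 each); total -4. So Fe + (-4) = 1−, giving Fe = +3.
The complex ion is anionic, so iron takes the -ate form ferrate(III).

lithium bis(glycinato)dinitratoferrate(III)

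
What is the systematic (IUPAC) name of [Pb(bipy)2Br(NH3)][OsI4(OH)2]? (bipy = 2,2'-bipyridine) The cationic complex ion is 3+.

amminebis(2,2'-bipyridine)bromolead(IV) dihydroxotetraiodoosmate(III)

The complex cation is given as 3+; its ligand charges sum to -1, so Pb = +4.
A 1:1 salt means the anion carries the equal and opposite charge, 3−.
Anion: ligand charges sum to -6; for the ion to be 3−, Os = +3.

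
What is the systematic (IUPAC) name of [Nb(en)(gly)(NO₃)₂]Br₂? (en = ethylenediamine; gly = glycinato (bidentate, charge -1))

The 2 bromide counter-ions carry a total charge of -2, so each complex ion is 2+.
Ligand charges: 2×nitrato (-1 each), 1×ethylenediamine (neutral), 1×glycinato (-1 each); total -3. So Nb + (-3) = 2+, giving Nb = +5.
Ligands are named alphabetically: ethylenediamine before glycinato before nitrato.

(ethylenediamine)(glycinato)dinitratoniobium(V) bromide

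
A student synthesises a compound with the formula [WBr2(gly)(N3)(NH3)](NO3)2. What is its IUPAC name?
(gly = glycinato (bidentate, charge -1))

The 2 nitrate counter-ions carry a total charge of -2, so each complex ion is 2+.
Ligand charges: 1×azido (-1 each), 1×glycinato (-1 each), 1×ammine (neutral), 2×bromo (-1 each); total -4. So W + (-4) = 2+, giving W = +6.
Ligands are named alphabetically: ammine before azido before bromo before glycinato.

ammineazidodibromo(glycinato)tungsten(VI) nitrate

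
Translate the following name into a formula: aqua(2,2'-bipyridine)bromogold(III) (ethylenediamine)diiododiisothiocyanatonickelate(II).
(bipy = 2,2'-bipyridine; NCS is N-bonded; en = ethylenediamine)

[Au(bipy)Br(H2O)][Ni(en)I2(NCS)2]

Cation [Au…]: ligand charges -1, Au(III) ⇒ ion charge 2+.
Anion [Ni…]: ligand charges -4, Ni(II) ⇒ ion charge 2−.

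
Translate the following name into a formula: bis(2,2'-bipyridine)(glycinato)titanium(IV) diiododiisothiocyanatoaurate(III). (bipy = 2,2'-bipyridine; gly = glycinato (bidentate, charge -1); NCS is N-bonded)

[Ti(bipy)2(gly)][AuI2(NCS)2]3

Cation [Ti…]: ligand charges -1, Ti(IV) ⇒ ion charge 3+.
Anion [Au…]: ligand charges -4, Au(III) ⇒ ion charge 1−.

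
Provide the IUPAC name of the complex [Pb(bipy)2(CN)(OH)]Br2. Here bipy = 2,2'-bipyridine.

The 2 bromide counter-ions carry a total charge of -2, so each complex ion is 2+.
Ligand charges: 2×2,2'-bipyridine (neutral), 1×cyano (-1 each), 1×hydroxo (-1 each); total -2. So Pb + (-2) = 2+, giving Pb = +4.
Ligands are named alphabetically: bipyridine before cyano before hydroxo.

bis(2,2'-bipyridine)cyanohydroxolead(IV) bromide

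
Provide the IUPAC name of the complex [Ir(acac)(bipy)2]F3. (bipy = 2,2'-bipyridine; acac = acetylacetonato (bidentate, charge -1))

The 3 fluoride counter-ions carry a total charge of -3, so each complex ion is 3+.
Ligand charges: 2×2,2'-bipyridine (neutral), 1×acetylacetonato (-1 each); total -1. So Ir + (-1) = 3+, giving Ir = +4.
Ligands are named alphabetically: acetylacetonato before bipyridine.

(acetylacetonato)bis(2,2'-bipyridine)iridium(IV) fluoride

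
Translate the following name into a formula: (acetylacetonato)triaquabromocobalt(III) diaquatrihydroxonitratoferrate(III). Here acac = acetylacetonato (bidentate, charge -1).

[Co(acac)Br(H2O)3][Fe(H2O)2(NO3)(OH)3]

Cation [Co…]: ligand charges -2, Co(III) ⇒ ion charge 1+.
Anion [Fe…]: ligand charges -4, Fe(III) ⇒ ion charge 1−.
One 1+ cation balances one 1− anion.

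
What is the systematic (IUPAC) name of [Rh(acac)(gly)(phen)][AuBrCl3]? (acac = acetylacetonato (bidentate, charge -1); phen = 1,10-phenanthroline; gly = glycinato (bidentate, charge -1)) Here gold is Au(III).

(acetylacetonato)(glycinato)(1,10-phenanthroline)rhodium(III) bromotrichloroaurate(III)

Au is given as +3; the anion's ligand charges sum to -4, so the complex anion is 1−.
A 1:1 salt means the cation carries the equal and opposite charge, 1+.
Cation: ligand charges sum to -2; for the ion to be 1+, Rh = +3.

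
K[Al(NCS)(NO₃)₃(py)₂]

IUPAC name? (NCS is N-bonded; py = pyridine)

The 1 potassium counter-ion carries a total charge of +1, so each complex ion is 1−.
Ligand charges: 1×isothiocyanato (-1 each), 3×nitrato (-1 each), 2×pyridine (neutral); total -4. So Al + (-4) = 1−, giving Al = +3.
The complex ion is anionic, so aluminium takes the -ate form aluminate(III).

potassium isothiocyanatotrinitratobis(pyridine)aluminate(III)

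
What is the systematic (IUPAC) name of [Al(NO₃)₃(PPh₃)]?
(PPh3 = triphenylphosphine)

There is no counter-ion, so the complex is neutral overall.
Ligand charges: 1×triphenylphosphine (neutral), 3×nitrato (-1 each); total -3. So Al + (-3) = 0, giving Al = +3.
Ligands are named alphabetically: nitrato before triphenylphosphine.

trinitrato(triphenylphosphine)aluminium(III)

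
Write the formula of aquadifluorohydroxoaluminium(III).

Ligands: 1 aqua (H2O, neutral), 1 hydroxo (OH, -1), 2 fluoro (F, -1). Ligand charge sum = -3.
With Al in oxidation state +3, the complex ion is [Al...].

[AlF2(H2O)(OH)]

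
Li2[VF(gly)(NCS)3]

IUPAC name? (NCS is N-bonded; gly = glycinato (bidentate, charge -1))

The 2 lithium counter-ions carry a total charge of +2, so each complex ion is 2−.
Ligand charges: 3×isothiocyanato (-1 each), 1×glycinato (-1 each), 1×fluoro (-1 each); total -5. So V + (-5) = 2−, giving V = +3.
Ligands are named alphabetically: fluoro before glycinato before isothiocyanato.
The complex ion is anionic, so vanadium takes the -ate form vanadate(III).

lithium fluoro(glycinato)triisothiocyanatovanadate(III)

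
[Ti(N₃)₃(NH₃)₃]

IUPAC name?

There is no counter-ion, so the complex is neutral overall.
Ligand charges: 3×azido (-1 each), 3×ammine (neutral); total -3. So Ti + (-3) = 0, giving Ti = +3.
Ligands are named alphabetically: ammine before azido.

triamminetriazidotitanium(III)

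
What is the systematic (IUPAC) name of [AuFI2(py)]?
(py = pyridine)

There is no counter-ion, so the complex is neutral overall.
Ligand charges: 1×fluoro (-1 each), 2×iodo (-1 each), 1×pyridine (neutral); total -3. So Au + (-3) = 0, giving Au = +3.
Ligands are named alphabetically: fluoro before iodo before pyridine.

fluorodiiodo(pyridine)gold(III)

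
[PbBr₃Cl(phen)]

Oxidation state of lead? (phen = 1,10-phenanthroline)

+4

No counter-ion: the bracketed complex is neutral.
Ligand charges: 1×phen neutral; 1×Cl = -1; 3×Br = -3; sum -4.
Pb + (-4) = 0 ⇒ Pb is +4.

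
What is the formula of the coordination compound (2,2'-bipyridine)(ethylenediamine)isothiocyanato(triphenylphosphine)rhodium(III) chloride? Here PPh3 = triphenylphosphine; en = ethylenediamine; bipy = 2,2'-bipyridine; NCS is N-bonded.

[Rh(bipy)(en)(NCS)(PPh3)]Cl2

Ligands: 1 triphenylphosphine (PPh3, neutral), 1 ethylenediamine (en, neutral), 1 2,2'-bipyridine (bipy, neutral), 1 isothiocyanato (NCS, -1). Ligand charge sum = -1.
With Rh in oxidation state +3, the complex ion is [Rh...]^2+.
Charge balance with chloride (-1) requires 1 complex ion per 2 chloride.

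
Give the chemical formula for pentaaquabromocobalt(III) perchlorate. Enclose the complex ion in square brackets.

[CoBr(H2O)5](ClO4)2

Ligands: 1 bromo (Br, -1), 5 aqua (H2O, neutral). Ligand charge sum = -1.
With Co in oxidation state +3, the complex ion is [Co...]^2+.
Charge balance with perchlorate (-1) requires 1 complex ion per 2 perchlorate.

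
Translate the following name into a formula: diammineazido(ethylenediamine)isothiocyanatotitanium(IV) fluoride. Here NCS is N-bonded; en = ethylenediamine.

Ligands: 2 ammine (NH3, neutral), 1 azido (N3, -1), 1 isothiocyanato (NCS, -1), 1 ethylenediamine (en, neutral). Ligand charge sum = -2.
With Ti in oxidation state +4, the complex ion is [Ti...]^2+.
Charge balance with fluoride (-1) requires 1 complex ion per 2 fluoride.

[Ti(en)(N3)(NCS)(NH3)2]F2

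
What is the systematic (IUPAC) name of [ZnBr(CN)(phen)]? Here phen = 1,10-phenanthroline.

bromocyano(1,10-phenanthroline)zinc(II)

There is no counter-ion, so the complex is neutral overall.
Ligand charges: 1×1,10-phenanthroline (neutral), 1×bromo (-1 each), 1×cyano (-1 each); total -2. So Zn + (-2) = 0, giving Zn = +2.
Ligands are named alphabetically: bromo before cyano before phenanthroline.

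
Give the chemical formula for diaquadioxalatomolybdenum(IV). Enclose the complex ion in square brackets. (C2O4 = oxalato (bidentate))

[Mo(C2O4)2(H2O)2]

Ligands: 2 oxalato (C2O4, -2), 2 aqua (H2O, neutral). Ligand charge sum = -4.
With Mo in oxidation state +4, the complex ion is [Mo...].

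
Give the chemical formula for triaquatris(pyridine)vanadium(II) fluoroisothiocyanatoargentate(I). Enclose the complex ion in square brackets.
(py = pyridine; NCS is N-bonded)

Cation [V…]: ligand charges 0, V(II) ⇒ ion charge 2+.
Anion [Ag…]: ligand charges -2, Ag(I) ⇒ ion charge 1−.
One 2+ cation requires 2 of the 1− anion.

[V(H2O)3(py)3][AgF(NCS)]2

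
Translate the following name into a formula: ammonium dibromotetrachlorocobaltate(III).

(NH4)3[CoBr2Cl4]

Ligands: 4 chloro (Cl, -1), 2 bromo (Br, -1). Ligand charge sum = -6.
With Co in oxidation state +3, the complex ion is [Co...]^3−.
Charge balance with ammonium (+1) requires 1 complex ion per 3 ammonium.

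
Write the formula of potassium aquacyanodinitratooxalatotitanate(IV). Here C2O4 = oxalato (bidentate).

Ligands: 1 oxalato (C2O4, -2), 1 cyano (CN, -1), 2 nitrato (NO3, -1), 1 aqua (H2O, neutral). Ligand charge sum = -5.
With Ti in oxidation state +4, the complex ion is [Ti...]^1−.
Charge balance with potassium (+1) requires 1 complex ion per 1 potassium.

K[Ti(C2O4)(CN)(H2O)(NO3)2]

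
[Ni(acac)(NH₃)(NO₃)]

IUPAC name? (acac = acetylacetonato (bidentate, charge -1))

There is no counter-ion, so the complex is neutral overall.
Ligand charges: 1×acetylacetonato (-1 each), 1×ammine (neutral), 1×nitrato (-1 each); total -2. So Ni + (-2) = 0, giving Ni = +2.
Ligands are named alphabetically: acetylacetonato before ammine before nitrato.

(acetylacetonato)amminenitratonickel(II)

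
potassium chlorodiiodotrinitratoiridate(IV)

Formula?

K2[IrClI2(NO3)3]

Ligands: 2 iodo (I, -1), 1 chloro (Cl, -1), 3 nitrato (NO3, -1). Ligand charge sum = -6.
Charge balance with potassium (+1) requires 1 complex ion per 2 potassium.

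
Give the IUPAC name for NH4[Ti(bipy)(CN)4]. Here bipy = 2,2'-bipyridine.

ammonium (2,2'-bipyridine)tetracyanotitanate(III)

The 1 ammonium counter-ion carries a total charge of +1, so each complex ion is 1−.
Ligand charges: 4×cyano (-1 each), 1×2,2'-bipyridine (neutral); total -4. So Ti + (-4) = 1−, giving Ti = +3.
The complex ion is anionic, so titanium takes the -ate form titanate(III).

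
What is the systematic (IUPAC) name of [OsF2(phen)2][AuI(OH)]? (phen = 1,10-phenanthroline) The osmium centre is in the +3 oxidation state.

difluorobis(1,10-phenanthroline)osmium(III) hydroxoiodoaurate(I)

Both ions are complex: the cation is named first with the plain metal name, the anion second with the -ate form; each ion's ligands are alphabetised independently.
Os is given as +3; the cation's ligand charges sum to -2, so the complex cation is 1+.
A 1:1 salt means the anion carries the equal and opposite charge, 1−.
Anion: ligand charges sum to -2; for the ion to be 1−, Au = +1.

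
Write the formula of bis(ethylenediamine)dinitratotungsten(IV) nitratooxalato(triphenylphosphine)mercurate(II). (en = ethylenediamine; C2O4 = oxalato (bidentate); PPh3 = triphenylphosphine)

Cation [W…]: ligand charges -2, W(IV) ⇒ ion charge 2+.
Anion [Hg…]: ligand charges -3, Hg(II) ⇒ ion charge 1−.

[W(en)2(NO3)2][Hg(C2O4)(NO3)(PPh3)]2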